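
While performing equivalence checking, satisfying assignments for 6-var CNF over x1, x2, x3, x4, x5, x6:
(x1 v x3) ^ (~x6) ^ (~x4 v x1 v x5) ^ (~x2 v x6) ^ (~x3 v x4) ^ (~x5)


CNF with 6 clauses over 6 vars (64 assignments).
An assignment satisfies CNF iff every clause has >=1 true literal.
Check each row (bits = x1,x2,x3,x4,x5,x6; clause T/F shown):
  row 0 [000000]: clauses=FTTTTT -> 0
  row 1 [000001]: clauses=FFTTTT -> 0
  row 2 [000010]: clauses=FTTTTF -> 0
  row 3 [000011]: clauses=FFTTTF -> 0
  row 4 [000100]: clauses=FTFTTT -> 0
  (every remaining row is evaluated the same way; all 64 results are listed next)
Full result column, 8 rows per line (x1,x2,x3 fixed per line; x4,x5,x6 runs 000..111 left to right):
  rows 0-7 [x1,x2,x3=000]: 00000000  (ones: 0)
  rows 8-15 [x1,x2,x3=001]: 00000000  (ones: 0)
  rows 16-23 [x1,x2,x3=010]: 00000000  (ones: 0)
  rows 24-31 [x1,x2,x3=011]: 00000000  (ones: 0)
  rows 32-39 [x1,x2,x3=100]: 10001000  (ones: 2)
  rows 40-47 [x1,x2,x3=101]: 00001000  (ones: 1)
  rows 48-55 [x1,x2,x3=110]: 00000000  (ones: 0)
  rows 56-63 [x1,x2,x3=111]: 00000000  (ones: 0)
Satisfying assignments = 0+0+0+0+2+1+0+0 = 3

3


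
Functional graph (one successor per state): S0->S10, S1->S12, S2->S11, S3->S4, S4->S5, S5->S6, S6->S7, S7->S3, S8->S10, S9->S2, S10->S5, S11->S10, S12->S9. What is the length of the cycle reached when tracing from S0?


Trace from S0 until a state repeats:
  S0 -> S10 -> S5 -> S6 -> S7 -> S3 -> S4 -> S5
S5 first seen at step 2, revisited at step 7.
Cycle length = 7 - 2 = 5

5


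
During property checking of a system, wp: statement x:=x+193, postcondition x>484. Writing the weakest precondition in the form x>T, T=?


Formula: wp(x:=E, P) = P[E/x] (substitute E for x in postcondition)
Step 1: Postcondition: x>484
Step 2: Substitute x+193 for x: x+193>484
Step 3: Solve for x: x > 484-193 = 291

291


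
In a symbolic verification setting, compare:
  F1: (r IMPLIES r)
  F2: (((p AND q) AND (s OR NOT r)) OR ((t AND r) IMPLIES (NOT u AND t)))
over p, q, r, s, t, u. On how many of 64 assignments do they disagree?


F1 = (r IMPLIES r)
F2 = (((p AND q) AND (s OR NOT r)) OR ((t AND r) IMPLIES (NOT u AND t)))
Evaluate both on each of 64 rows (bits = p,q,r,s,t,u):
  row 0 [000000]: F1=1 F2=1 -> 0
  row 1 [000001]: F1=1 F2=1 -> 0
  row 2 [000010]: F1=1 F2=1 -> 0
  row 3 [000011]: F1=1 F2=1 -> 0
  row 4 [000100]: F1=1 F2=1 -> 0
  (every remaining row is evaluated the same way; all 64 results are listed next)
Full result column, 8 rows per line (p,q,r fixed per line; s,t,u runs 000..111 left to right):
  rows 0-7 [p,q,r=000]: 00000000  (ones: 0)
  rows 8-15 [p,q,r=001]: 00010001  (ones: 2)
  rows 16-23 [p,q,r=010]: 00000000  (ones: 0)
  rows 24-31 [p,q,r=011]: 00010001  (ones: 2)
  rows 32-39 [p,q,r=100]: 00000000  (ones: 0)
  rows 40-47 [p,q,r=101]: 00010001  (ones: 2)
  rows 48-55 [p,q,r=110]: 00000000  (ones: 0)
  rows 56-63 [p,q,r=111]: 00010000  (ones: 1)
Disagreements = 0+2+0+2+0+2+0+1 = 7

7


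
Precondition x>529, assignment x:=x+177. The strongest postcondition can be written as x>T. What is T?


Formula: sp(P, x:=E) = exists old_x. (x = E[old_x/x]) AND P[old_x/x] (old_x is the value of x before the assignment; eliminate old_x by solving x = E[old_x/x] for old_x)
Step 1: Precondition P: x>529, i.e. old_x > 529
Step 2: Assignment gives x = old_x + 177, so old_x = x - 177
Step 3: Substitute into P: x - 177 > 529
Step 4: Simplify: x > 529+177 = 706

706


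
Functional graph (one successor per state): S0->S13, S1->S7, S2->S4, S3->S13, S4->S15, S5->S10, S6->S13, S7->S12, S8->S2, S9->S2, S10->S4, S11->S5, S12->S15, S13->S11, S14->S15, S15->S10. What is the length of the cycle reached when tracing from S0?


Trace from S0 until a state repeats:
  S0 -> S13 -> S11 -> S5 -> S10 -> S4 -> S15 -> S10
S10 first seen at step 4, revisited at step 7.
Cycle length = 7 - 4 = 3

3


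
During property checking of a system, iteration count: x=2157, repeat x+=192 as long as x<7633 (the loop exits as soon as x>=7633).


Step 1: x goes from 2157 toward 7633 by 192; the body runs while x<7633, so iterations = ceil((bound-start)/step)
Step 2: Distance=5476
Step 3: ceil(5476/192)=29

29


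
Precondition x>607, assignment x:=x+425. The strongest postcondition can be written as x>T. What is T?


Formula: sp(P, x:=E) = exists old_x. (x = E[old_x/x]) AND P[old_x/x] (old_x is the value of x before the assignment; eliminate old_x by solving x = E[old_x/x] for old_x)
Step 1: Precondition P: x>607, i.e. old_x > 607
Step 2: Assignment gives x = old_x + 425, so old_x = x - 425
Step 3: Substitute into P: x - 425 > 607
Step 4: Simplify: x > 607+425 = 1032

1032


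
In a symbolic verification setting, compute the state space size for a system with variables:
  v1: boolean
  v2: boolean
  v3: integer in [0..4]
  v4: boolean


State space = product of domain sizes of all variables.
Domain sizes:
  v1 (boolean): 2
  v2 (boolean): 2
  v3 (integer in [0..4]): 5
  v4 (boolean): 2
Product = 2 * 2 * 5 * 2 = 40

40


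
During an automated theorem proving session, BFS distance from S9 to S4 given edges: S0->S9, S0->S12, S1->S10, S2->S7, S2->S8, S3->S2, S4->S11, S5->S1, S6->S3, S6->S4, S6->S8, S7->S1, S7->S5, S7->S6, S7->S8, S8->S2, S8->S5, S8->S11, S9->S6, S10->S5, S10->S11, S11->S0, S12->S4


BFS layer-by-layer from S9:
  dist 0: {S9}
  dist 1: {S6}
  dist 2: {S3, S4, S8}
  -> S4 reached at distance 2
Shortest path length = 2

2


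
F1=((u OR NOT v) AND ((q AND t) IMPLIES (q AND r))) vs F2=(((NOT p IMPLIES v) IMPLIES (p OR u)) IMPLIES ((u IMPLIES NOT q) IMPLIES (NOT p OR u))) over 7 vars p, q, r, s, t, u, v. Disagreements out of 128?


F1 = ((u OR NOT v) AND ((q AND t) IMPLIES (q AND r)))
F2 = (((NOT p IMPLIES v) IMPLIES (p OR u)) IMPLIES ((u IMPLIES NOT q) IMPLIES (NOT p OR u)))
Evaluate both on each of 128 rows (bits = p,q,r,s,t,u,v):
  row 0 [0000000]: F1=1 F2=1 -> 0
  row 1 [0000001]: F1=0 F2=1 (differ) -> 1
  row 2 [0000010]: F1=1 F2=1 -> 0
  row 3 [0000011]: F1=1 F2=1 -> 0
  row 4 [0000100]: F1=1 F2=1 -> 0
  (every remaining row is evaluated the same way; all 128 results are listed next)
Full result column, 8 rows per line (p,q,r,s fixed per line; t,u,v runs 000..111 left to right):
  rows 0-7 [p,q,r,s=0000]: 01000100  (ones: 2)
  rows 8-15 [p,q,r,s=0001]: 01000100  (ones: 2)
  rows 16-23 [p,q,r,s=0010]: 01000100  (ones: 2)
  rows 24-31 [p,q,r,s=0011]: 01000100  (ones: 2)
  rows 32-39 [p,q,r,s=0100]: 01001111  (ones: 5)
  rows 40-47 [p,q,r,s=0101]: 01001111  (ones: 5)
  rows 48-55 [p,q,r,s=0110]: 01000100  (ones: 2)
  rows 56-63 [p,q,r,s=0111]: 01000100  (ones: 2)
  rows 64-71 [p,q,r,s=1000]: 10001000  (ones: 2)
  rows 72-79 [p,q,r,s=1001]: 10001000  (ones: 2)
  rows 80-87 [p,q,r,s=1010]: 10001000  (ones: 2)
  rows 88-95 [p,q,r,s=1011]: 10001000  (ones: 2)
  rows 96-103 [p,q,r,s=1100]: 10000011  (ones: 3)
  rows 104-111 [p,q,r,s=1101]: 10000011  (ones: 3)
  rows 112-119 [p,q,r,s=1110]: 10001000  (ones: 2)
  rows 120-127 [p,q,r,s=1111]: 10001000  (ones: 2)
Disagreements = 2+2+2+2+5+5+2+2+2+2+2+2+3+3+2+2 = 40

40


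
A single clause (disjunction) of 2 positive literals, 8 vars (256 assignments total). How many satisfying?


Step 1: Total=2^8=256
Step 2: Unsat when all 2 false: 2^6=64
Step 3: Sat=256-64=192

192


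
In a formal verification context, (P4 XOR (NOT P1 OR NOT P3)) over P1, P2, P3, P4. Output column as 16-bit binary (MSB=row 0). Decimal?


Formula: (P4 XOR (NOT P1 OR NOT P3)) over P1, P2, P3, P4 (16 rows)
Evaluate each row (bits = P1,P2,P3,P4, MSB first):
  row 0 [0000]: (0 XOR (NOT 0 OR NOT 0)) -> 1
  row 1 [0001]: (1 XOR (NOT 0 OR NOT 0)) -> 0
  row 2 [0010]: (0 XOR (NOT 0 OR NOT 1)) -> 1
  row 3 [0011]: (1 XOR (NOT 0 OR NOT 1)) -> 0
  row 4 [0100]: (0 XOR (NOT 0 OR NOT 0)) -> 1
  row 5 [0101]: (1 XOR (NOT 0 OR NOT 0)) -> 0
  row 6 [0110]: (0 XOR (NOT 0 OR NOT 1)) -> 1
  row 7 [0111]: (1 XOR (NOT 0 OR NOT 1)) -> 0
  row 8 [1000]: (0 XOR (NOT 1 OR NOT 0)) -> 1
  row 9 [1001]: (1 XOR (NOT 1 OR NOT 0)) -> 0
  row 10 [1010]: (0 XOR (NOT 1 OR NOT 1)) -> 0
  row 11 [1011]: (1 XOR (NOT 1 OR NOT 1)) -> 1
  row 12 [1100]: (0 XOR (NOT 1 OR NOT 0)) -> 1
  row 13 [1101]: (1 XOR (NOT 1 OR NOT 0)) -> 0
  row 14 [1110]: (0 XOR (NOT 1 OR NOT 1)) -> 0
  row 15 [1111]: (1 XOR (NOT 1 OR NOT 1)) -> 1
Full result column, 4 rows per line (P1,P2 fixed per line; P3,P4 runs 00..11 left to right):
  rows 0-3 [P1,P2=00]: 1010  = hex A
  rows 4-7 [P1,P2=01]: 1010  = hex A
  rows 8-11 [P1,P2=10]: 1001  = hex 9
  rows 12-15 [P1,P2=11]: 1001  = hex 9
Output column (row 0 .. row 15) = 1010101010011001
Output column grouped in 4s = 1010 1010 1001 1001 = 0xAA99
Convert to decimal digit by digit (value = value*16 + digit):
  A -> 10
  10*16 + 10 (A) = 170
  170*16 + 9 = 2729
  2729*16 + 9 = 43673
Decimal = 43673

43673


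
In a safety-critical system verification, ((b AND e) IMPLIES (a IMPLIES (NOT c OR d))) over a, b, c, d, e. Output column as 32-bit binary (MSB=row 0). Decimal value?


Formula: ((b AND e) IMPLIES (a IMPLIES (NOT c OR d))) over a, b, c, d, e (32 rows)
Evaluate each row (bits = a,b,c,d,e, MSB first):
  row 0 [00000]: ((0 AND 0) IMPLIES (0 IMPLIES (NOT 0 OR 0))) -> 1
  row 1 [00001]: ((0 AND 1) IMPLIES (0 IMPLIES (NOT 0 OR 0))) -> 1
  row 2 [00010]: ((0 AND 0) IMPLIES (0 IMPLIES (NOT 0 OR 1))) -> 1
  row 3 [00011]: ((0 AND 1) IMPLIES (0 IMPLIES (NOT 0 OR 1))) -> 1
  row 4 [00100]: ((0 AND 0) IMPLIES (0 IMPLIES (NOT 1 OR 0))) -> 1
  row 5 [00101]: ((0 AND 1) IMPLIES (0 IMPLIES (NOT 1 OR 0))) -> 1
  row 6 [00110]: ((0 AND 0) IMPLIES (0 IMPLIES (NOT 1 OR 1))) -> 1
  row 7 [00111]: ((0 AND 1) IMPLIES (0 IMPLIES (NOT 1 OR 1))) -> 1
  row 8 [01000]: ((1 AND 0) IMPLIES (0 IMPLIES (NOT 0 OR 0))) -> 1
  row 9 [01001]: ((1 AND 1) IMPLIES (0 IMPLIES (NOT 0 OR 0))) -> 1
  row 10 [01010]: ((1 AND 0) IMPLIES (0 IMPLIES (NOT 0 OR 1))) -> 1
  row 11 [01011]: ((1 AND 1) IMPLIES (0 IMPLIES (NOT 0 OR 1))) -> 1
  row 12 [01100]: ((1 AND 0) IMPLIES (0 IMPLIES (NOT 1 OR 0))) -> 1
  row 13 [01101]: ((1 AND 1) IMPLIES (0 IMPLIES (NOT 1 OR 0))) -> 1
  row 14 [01110]: ((1 AND 0) IMPLIES (0 IMPLIES (NOT 1 OR 1))) -> 1
  row 15 [01111]: ((1 AND 1) IMPLIES (0 IMPLIES (NOT 1 OR 1))) -> 1
  row 16 [10000]: ((0 AND 0) IMPLIES (1 IMPLIES (NOT 0 OR 0))) -> 1
  row 17 [10001]: ((0 AND 1) IMPLIES (1 IMPLIES (NOT 0 OR 0))) -> 1
  row 18 [10010]: ((0 AND 0) IMPLIES (1 IMPLIES (NOT 0 OR 1))) -> 1
  row 19 [10011]: ((0 AND 1) IMPLIES (1 IMPLIES (NOT 0 OR 1))) -> 1
  row 20 [10100]: ((0 AND 0) IMPLIES (1 IMPLIES (NOT 1 OR 0))) -> 1
  row 21 [10101]: ((0 AND 1) IMPLIES (1 IMPLIES (NOT 1 OR 0))) -> 1
  row 22 [10110]: ((0 AND 0) IMPLIES (1 IMPLIES (NOT 1 OR 1))) -> 1
  row 23 [10111]: ((0 AND 1) IMPLIES (1 IMPLIES (NOT 1 OR 1))) -> 1
  row 24 [11000]: ((1 AND 0) IMPLIES (1 IMPLIES (NOT 0 OR 0))) -> 1
  row 25 [11001]: ((1 AND 1) IMPLIES (1 IMPLIES (NOT 0 OR 0))) -> 1
  row 26 [11010]: ((1 AND 0) IMPLIES (1 IMPLIES (NOT 0 OR 1))) -> 1
  row 27 [11011]: ((1 AND 1) IMPLIES (1 IMPLIES (NOT 0 OR 1))) -> 1
  row 28 [11100]: ((1 AND 0) IMPLIES (1 IMPLIES (NOT 1 OR 0))) -> 1
  row 29 [11101]: ((1 AND 1) IMPLIES (1 IMPLIES (NOT 1 OR 0))) -> 0
  row 30 [11110]: ((1 AND 0) IMPLIES (1 IMPLIES (NOT 1 OR 1))) -> 1
  row 31 [11111]: ((1 AND 1) IMPLIES (1 IMPLIES (NOT 1 OR 1))) -> 1
Full result column, 4 rows per line (a,b,c fixed per line; d,e runs 00..11 left to right):
  rows 0-3 [a,b,c=000]: 1111  = hex F
  rows 4-7 [a,b,c=001]: 1111  = hex F
  rows 8-11 [a,b,c=010]: 1111  = hex F
  rows 12-15 [a,b,c=011]: 1111  = hex F
  rows 16-19 [a,b,c=100]: 1111  = hex F
  rows 20-23 [a,b,c=101]: 1111  = hex F
  rows 24-27 [a,b,c=110]: 1111  = hex F
  rows 28-31 [a,b,c=111]: 1011  = hex B
Output column (row 0 .. row 31) = 11111111111111111111111111111011
Output column grouped in 4s = 1111 1111 1111 1111 1111 1111 1111 1011 = 0xFFFFFFFB
Convert to decimal digit by digit (value = value*16 + digit):
  F -> 15
  15*16 + 15 (F) = 255
  255*16 + 15 (F) = 4095
  4095*16 + 15 (F) = 65535
  65535*16 + 15 (F) = 1048575
  1048575*16 + 15 (F) = 16777215
  16777215*16 + 15 (F) = 268435455
  268435455*16 + 11 (B) = 4294967291
Decimal = 4294967291

4294967291


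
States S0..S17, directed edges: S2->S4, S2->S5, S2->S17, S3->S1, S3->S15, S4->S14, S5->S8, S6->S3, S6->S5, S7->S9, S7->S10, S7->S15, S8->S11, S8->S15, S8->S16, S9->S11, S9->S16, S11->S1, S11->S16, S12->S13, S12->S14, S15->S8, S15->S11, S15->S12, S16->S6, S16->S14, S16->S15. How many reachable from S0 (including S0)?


BFS from S0:
  layer 0: {S0}
Reachable set: {S0}
Count = 1

1


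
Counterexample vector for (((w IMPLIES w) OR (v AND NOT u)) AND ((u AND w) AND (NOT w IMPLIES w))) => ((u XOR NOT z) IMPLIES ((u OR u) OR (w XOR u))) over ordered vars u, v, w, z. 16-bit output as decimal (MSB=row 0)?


F1 = (((w IMPLIES w) OR (v AND NOT u)) AND ((u AND w) AND (NOT w IMPLIES w)))
F2 = ((u XOR NOT z) IMPLIES ((u OR u) OR (w XOR u)))
Counterexample to F1=>F2 is where F1=1 and F2=0.
Evaluate each row (bits = u,v,w,z, MSB first):
  row 0 [0000]: F1=0 F2=0 -> F1&~F2 -> 0
  row 1 [0001]: F1=0 F2=1 -> F1&~F2 -> 0
  row 2 [0010]: F1=0 F2=1 -> F1&~F2 -> 0
  row 3 [0011]: F1=0 F2=1 -> F1&~F2 -> 0
  row 4 [0100]: F1=0 F2=0 -> F1&~F2 -> 0
  row 5 [0101]: F1=0 F2=1 -> F1&~F2 -> 0
  row 6 [0110]: F1=0 F2=1 -> F1&~F2 -> 0
  row 7 [0111]: F1=0 F2=1 -> F1&~F2 -> 0
  row 8 [1000]: F1=0 F2=1 -> F1&~F2 -> 0
  row 9 [1001]: F1=0 F2=1 -> F1&~F2 -> 0
  row 10 [1010]: F1=1 F2=1 -> F1&~F2 -> 0
  row 11 [1011]: F1=1 F2=1 -> F1&~F2 -> 0
  row 12 [1100]: F1=0 F2=1 -> F1&~F2 -> 0
  row 13 [1101]: F1=0 F2=1 -> F1&~F2 -> 0
  row 14 [1110]: F1=1 F2=1 -> F1&~F2 -> 0
  row 15 [1111]: F1=1 F2=1 -> F1&~F2 -> 0
Full result column, 4 rows per line (u,v fixed per line; w,z runs 00..11 left to right):
  rows 0-3 [u,v=00]: 0000  = hex 0
  rows 4-7 [u,v=01]: 0000  = hex 0
  rows 8-11 [u,v=10]: 0000  = hex 0
  rows 12-15 [u,v=11]: 0000  = hex 0
Counterexample vector (row 0 .. row 15) = 0000000000000000
Output column grouped in 4s = 0000 0000 0000 0000 = 0x0000
Convert to decimal digit by digit (value = value*16 + digit):
  0 -> 0
  0*16 + 0 = 0
  0*16 + 0 = 0
  0*16 + 0 = 0
Decimal = 0

0


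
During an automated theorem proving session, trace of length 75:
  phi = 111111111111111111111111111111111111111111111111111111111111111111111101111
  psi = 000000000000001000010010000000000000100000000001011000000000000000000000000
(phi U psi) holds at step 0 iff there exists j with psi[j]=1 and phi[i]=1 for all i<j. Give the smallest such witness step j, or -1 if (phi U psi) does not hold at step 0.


(phi U psi) at 0: need smallest j with psi[j]=1 and phi[i]=1 for all i in [0,j).
Scan from step 0:
  step 0: phi=1, psi=0 -> continue
  step 1: phi=1, psi=0 -> continue
  step 2: phi=1, psi=0 -> continue
  step 3: phi=1, psi=0 -> continue
  step 14: psi=1 and phi held for [0,14) -> witness found
Witness step = 14

14


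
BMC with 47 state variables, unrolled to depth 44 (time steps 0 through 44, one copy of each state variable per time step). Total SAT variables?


BMC unrolls to depth k, creating one copy of each state var for steps 0..k.
Step count = 44 + 1 = 45 (steps 0 through 44)
Vars per step = 47
Total = 47 * 45 = 2115

2115


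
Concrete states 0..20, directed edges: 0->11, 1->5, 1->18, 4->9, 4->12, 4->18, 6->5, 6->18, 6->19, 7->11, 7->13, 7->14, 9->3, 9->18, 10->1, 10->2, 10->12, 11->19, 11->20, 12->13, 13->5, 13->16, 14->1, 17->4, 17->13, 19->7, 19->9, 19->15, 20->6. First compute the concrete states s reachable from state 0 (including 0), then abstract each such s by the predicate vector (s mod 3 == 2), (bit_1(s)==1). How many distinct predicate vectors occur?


BFS from 0:
Concrete reachable: {0, 1, 3, 5, 6, 7, 9, 11, 13, 14, 15, 16, 18, 19, 20}
Abstract via predicates (s mod 3 == 2), (bit_1(s)==1):
  (0,0) <- {0, 1, 9, 13, 16}
  (0,1) <- {3, 6, 7, 15, 18, 19}
  (1,0) <- {5, 20}
  (1,1) <- {11, 14}
Distinct abstract states = 4

4


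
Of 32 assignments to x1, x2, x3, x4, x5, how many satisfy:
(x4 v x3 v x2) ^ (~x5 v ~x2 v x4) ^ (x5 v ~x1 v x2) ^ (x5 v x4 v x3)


CNF with 4 clauses over 5 vars (32 assignments).
An assignment satisfies CNF iff every clause has >=1 true literal.
Check each row (bits = x1,x2,x3,x4,x5; clause T/F shown):
  row 0 [00000]: clauses=FTTF -> 0
  row 1 [00001]: clauses=FTTT -> 0
  row 2 [00010]: clauses=TTTT -> 1
  row 3 [00011]: clauses=TTTT -> 1
  row 4 [00100]: clauses=TTTT -> 1
  row 5 [00101]: clauses=TTTT -> 1
  row 6 [00110]: clauses=TTTT -> 1
  row 7 [00111]: clauses=TTTT -> 1
  row 8 [01000]: clauses=TTTF -> 0
  row 9 [01001]: clauses=TFTT -> 0
  row 10 [01010]: clauses=TTTT -> 1
  row 11 [01011]: clauses=TTTT -> 1
  row 12 [01100]: clauses=TTTT -> 1
  row 13 [01101]: clauses=TFTT -> 0
  row 14 [01110]: clauses=TTTT -> 1
  row 15 [01111]: clauses=TTTT -> 1
  row 16 [10000]: clauses=FTFF -> 0
  row 17 [10001]: clauses=FTTT -> 0
  row 18 [10010]: clauses=TTFT -> 0
  row 19 [10011]: clauses=TTTT -> 1
  row 20 [10100]: clauses=TTFT -> 0
  row 21 [10101]: clauses=TTTT -> 1
  row 22 [10110]: clauses=TTFT -> 0
  row 23 [10111]: clauses=TTTT -> 1
  row 24 [11000]: clauses=TTTF -> 0
  row 25 [11001]: clauses=TFTT -> 0
  row 26 [11010]: clauses=TTTT -> 1
  row 27 [11011]: clauses=TTTT -> 1
  row 28 [11100]: clauses=TTTT -> 1
  row 29 [11101]: clauses=TFTT -> 0
  row 30 [11110]: clauses=TTTT -> 1
  row 31 [11111]: clauses=TTTT -> 1
Full result column, 8 rows per line (x1,x2 fixed per line; x3,x4,x5 runs 000..111 left to right):
  rows 0-7 [x1,x2=00]: 00111111  (ones: 6)
  rows 8-15 [x1,x2=01]: 00111011  (ones: 5)
  rows 16-23 [x1,x2=10]: 00010101  (ones: 3)
  rows 24-31 [x1,x2=11]: 00111011  (ones: 5)
Satisfying assignments = 6+5+3+5 = 19

19


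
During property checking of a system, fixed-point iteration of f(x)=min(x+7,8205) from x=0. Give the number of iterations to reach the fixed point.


Step 1: x=0, cap=8205, increment=7
Step 2: x grows by 7 each step until capped at 8205; fixed point is x=8205
Step 3: iterations = ceil(8205/7) = 1173

1173


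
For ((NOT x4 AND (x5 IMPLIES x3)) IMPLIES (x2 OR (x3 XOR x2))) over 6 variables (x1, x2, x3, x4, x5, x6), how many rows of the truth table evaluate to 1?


Formula: ((NOT x4 AND (x5 IMPLIES x3)) IMPLIES (x2 OR (x3 XOR x2))) over 6 vars (64 rows)
Evaluate each row (x1, x2, x3, x4, x5, x6 as bits, MSB first):
  row 0 [000000]: ((NOT 0 AND (0 IMPLIES 0)) IMPLIES (0 OR (0 XOR 0))) -> 0
  row 1 [000001]: ((NOT 0 AND (0 IMPLIES 0)) IMPLIES (0 OR (0 XOR 0))) -> 0
  row 2 [000010]: ((NOT 0 AND (1 IMPLIES 0)) IMPLIES (0 OR (0 XOR 0))) -> 1
  row 3 [000011]: ((NOT 0 AND (1 IMPLIES 0)) IMPLIES (0 OR (0 XOR 0))) -> 1
  row 4 [000100]: ((NOT 1 AND (0 IMPLIES 0)) IMPLIES (0 OR (0 XOR 0))) -> 1
  (every remaining row is evaluated the same way; all 64 results are listed next)
Full result column, 8 rows per line (x1,x2,x3 fixed per line; x4,x5,x6 runs 000..111 left to right):
  rows 0-7 [x1,x2,x3=000]: 00111111  (ones: 6)
  rows 8-15 [x1,x2,x3=001]: 11111111  (ones: 8)
  rows 16-23 [x1,x2,x3=010]: 11111111  (ones: 8)
  rows 24-31 [x1,x2,x3=011]: 11111111  (ones: 8)
  rows 32-39 [x1,x2,x3=100]: 00111111  (ones: 6)
  rows 40-47 [x1,x2,x3=101]: 11111111  (ones: 8)
  rows 48-55 [x1,x2,x3=110]: 11111111  (ones: 8)
  rows 56-63 [x1,x2,x3=111]: 11111111  (ones: 8)
Count of 1-rows = 6+8+8+8+6+8+8+8 = 60

60


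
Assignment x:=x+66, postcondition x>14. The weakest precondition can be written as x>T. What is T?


Formula: wp(x:=E, P) = P[E/x] (substitute E for x in postcondition)
Step 1: Postcondition: x>14
Step 2: Substitute x+66 for x: x+66>14
Step 3: Solve for x: x > 14-66 = -52

-52


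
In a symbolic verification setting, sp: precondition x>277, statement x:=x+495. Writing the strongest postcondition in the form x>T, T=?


Formula: sp(P, x:=E) = exists old_x. (x = E[old_x/x]) AND P[old_x/x] (old_x is the value of x before the assignment; eliminate old_x by solving x = E[old_x/x] for old_x)
Step 1: Precondition P: x>277, i.e. old_x > 277
Step 2: Assignment gives x = old_x + 495, so old_x = x - 495
Step 3: Substitute into P: x - 495 > 277
Step 4: Simplify: x > 277+495 = 772

772


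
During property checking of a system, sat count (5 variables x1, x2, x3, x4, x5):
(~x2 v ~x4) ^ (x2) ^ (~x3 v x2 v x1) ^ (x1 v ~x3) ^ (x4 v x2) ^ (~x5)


CNF with 6 clauses over 5 vars (32 assignments).
An assignment satisfies CNF iff every clause has >=1 true literal.
Check each row (bits = x1,x2,x3,x4,x5; clause T/F shown):
  row 0 [00000]: clauses=TFTTFT -> 0
  row 1 [00001]: clauses=TFTTFF -> 0
  row 2 [00010]: clauses=TFTTTT -> 0
  row 3 [00011]: clauses=TFTTTF -> 0
  row 4 [00100]: clauses=TFFFFT -> 0
  row 5 [00101]: clauses=TFFFFF -> 0
  row 6 [00110]: clauses=TFFFTT -> 0
  row 7 [00111]: clauses=TFFFTF -> 0
  row 8 [01000]: clauses=TTTTTT -> 1
  row 9 [01001]: clauses=TTTTTF -> 0
  row 10 [01010]: clauses=FTTTTT -> 0
  row 11 [01011]: clauses=FTTTTF -> 0
  row 12 [01100]: clauses=TTTFTT -> 0
  row 13 [01101]: clauses=TTTFTF -> 0
  row 14 [01110]: clauses=FTTFTT -> 0
  row 15 [01111]: clauses=FTTFTF -> 0
  row 16 [10000]: clauses=TFTTFT -> 0
  row 17 [10001]: clauses=TFTTFF -> 0
  row 18 [10010]: clauses=TFTTTT -> 0
  row 19 [10011]: clauses=TFTTTF -> 0
  row 20 [10100]: clauses=TFTTFT -> 0
  row 21 [10101]: clauses=TFTTFF -> 0
  row 22 [10110]: clauses=TFTTTT -> 0
  row 23 [10111]: clauses=TFTTTF -> 0
  row 24 [11000]: clauses=TTTTTT -> 1
  row 25 [11001]: clauses=TTTTTF -> 0
  row 26 [11010]: clauses=FTTTTT -> 0
  row 27 [11011]: clauses=FTTTTF -> 0
  row 28 [11100]: clauses=TTTTTT -> 1
  row 29 [11101]: clauses=TTTTTF -> 0
  row 30 [11110]: clauses=FTTTTT -> 0
  row 31 [11111]: clauses=FTTTTF -> 0
Full result column, 8 rows per line (x1,x2 fixed per line; x3,x4,x5 runs 000..111 left to right):
  rows 0-7 [x1,x2=00]: 00000000  (ones: 0)
  rows 8-15 [x1,x2=01]: 10000000  (ones: 1)
  rows 16-23 [x1,x2=10]: 00000000  (ones: 0)
  rows 24-31 [x1,x2=11]: 10001000  (ones: 2)
Satisfying assignments = 0+1+0+2 = 3

3


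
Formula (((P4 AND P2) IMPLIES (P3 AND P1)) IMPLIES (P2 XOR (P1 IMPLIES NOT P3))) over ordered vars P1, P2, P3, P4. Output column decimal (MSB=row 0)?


Formula: (((P4 AND P2) IMPLIES (P3 AND P1)) IMPLIES (P2 XOR (P1 IMPLIES NOT P3))) over P1, P2, P3, P4 (16 rows)
Evaluate each row (bits = P1,P2,P3,P4, MSB first):
  row 0 [0000]: (((0 AND 0) IMPLIES (0 AND 0)) IMPLIES (0 XOR (0 IMPLIES NOT 0))) -> 1
  row 1 [0001]: (((1 AND 0) IMPLIES (0 AND 0)) IMPLIES (0 XOR (0 IMPLIES NOT 0))) -> 1
  row 2 [0010]: (((0 AND 0) IMPLIES (1 AND 0)) IMPLIES (0 XOR (0 IMPLIES NOT 1))) -> 1
  row 3 [0011]: (((1 AND 0) IMPLIES (1 AND 0)) IMPLIES (0 XOR (0 IMPLIES NOT 1))) -> 1
  row 4 [0100]: (((0 AND 1) IMPLIES (0 AND 0)) IMPLIES (1 XOR (0 IMPLIES NOT 0))) -> 0
  row 5 [0101]: (((1 AND 1) IMPLIES (0 AND 0)) IMPLIES (1 XOR (0 IMPLIES NOT 0))) -> 1
  row 6 [0110]: (((0 AND 1) IMPLIES (1 AND 0)) IMPLIES (1 XOR (0 IMPLIES NOT 1))) -> 0
  row 7 [0111]: (((1 AND 1) IMPLIES (1 AND 0)) IMPLIES (1 XOR (0 IMPLIES NOT 1))) -> 1
  row 8 [1000]: (((0 AND 0) IMPLIES (0 AND 1)) IMPLIES (0 XOR (1 IMPLIES NOT 0))) -> 1
  row 9 [1001]: (((1 AND 0) IMPLIES (0 AND 1)) IMPLIES (0 XOR (1 IMPLIES NOT 0))) -> 1
  row 10 [1010]: (((0 AND 0) IMPLIES (1 AND 1)) IMPLIES (0 XOR (1 IMPLIES NOT 1))) -> 0
  row 11 [1011]: (((1 AND 0) IMPLIES (1 AND 1)) IMPLIES (0 XOR (1 IMPLIES NOT 1))) -> 0
  row 12 [1100]: (((0 AND 1) IMPLIES (0 AND 1)) IMPLIES (1 XOR (1 IMPLIES NOT 0))) -> 0
  row 13 [1101]: (((1 AND 1) IMPLIES (0 AND 1)) IMPLIES (1 XOR (1 IMPLIES NOT 0))) -> 1
  row 14 [1110]: (((0 AND 1) IMPLIES (1 AND 1)) IMPLIES (1 XOR (1 IMPLIES NOT 1))) -> 1
  row 15 [1111]: (((1 AND 1) IMPLIES (1 AND 1)) IMPLIES (1 XOR (1 IMPLIES NOT 1))) -> 1
Full result column, 4 rows per line (P1,P2 fixed per line; P3,P4 runs 00..11 left to right):
  rows 0-3 [P1,P2=00]: 1111  = hex F
  rows 4-7 [P1,P2=01]: 0101  = hex 5
  rows 8-11 [P1,P2=10]: 1100  = hex C
  rows 12-15 [P1,P2=11]: 0111  = hex 7
Output column (row 0 .. row 15) = 1111010111000111
Output column grouped in 4s = 1111 0101 1100 0111 = 0xF5C7
Convert to decimal digit by digit (value = value*16 + digit):
  F -> 15
  15*16 + 5 = 245
  245*16 + 12 (C) = 3932
  3932*16 + 7 = 62919
Decimal = 62919

62919


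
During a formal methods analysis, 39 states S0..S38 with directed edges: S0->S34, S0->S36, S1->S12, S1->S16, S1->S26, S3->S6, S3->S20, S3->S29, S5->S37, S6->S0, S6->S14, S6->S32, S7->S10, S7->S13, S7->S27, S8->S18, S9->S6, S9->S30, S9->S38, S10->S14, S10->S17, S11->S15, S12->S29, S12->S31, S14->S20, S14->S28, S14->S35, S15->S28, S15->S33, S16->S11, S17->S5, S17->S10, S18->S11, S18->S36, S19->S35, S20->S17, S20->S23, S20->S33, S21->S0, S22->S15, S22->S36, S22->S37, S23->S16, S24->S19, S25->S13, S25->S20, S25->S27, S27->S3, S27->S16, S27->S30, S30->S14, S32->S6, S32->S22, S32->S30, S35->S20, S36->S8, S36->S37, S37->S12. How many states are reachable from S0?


BFS from S0:
  layer 0: {S0}
  layer 1: {S34, S36}
  layer 2: {S8, S37}
  layer 3: {S12, S18}
  layer 4: {S11, S29, S31}
  layer 5: {S15}
  layer 6: {S28, S33}
Reachable set: {S0, S8, S11, S12, S15, S18, S28, S29, S31, S33, S34, S36, S37}
Count = 13

13


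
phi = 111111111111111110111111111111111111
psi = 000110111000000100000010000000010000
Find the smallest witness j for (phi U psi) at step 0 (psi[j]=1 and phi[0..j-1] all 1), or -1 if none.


(phi U psi) at 0: need smallest j with psi[j]=1 and phi[i]=1 for all i in [0,j).
Scan from step 0:
  step 0: phi=1, psi=0 -> continue
  step 1: phi=1, psi=0 -> continue
  step 2: phi=1, psi=0 -> continue
  step 3: psi=1 and phi held for [0,3) -> witness found
Witness step = 3

3


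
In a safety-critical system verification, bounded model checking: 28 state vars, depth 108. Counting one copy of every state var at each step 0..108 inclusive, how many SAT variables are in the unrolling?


BMC unrolls to depth k, creating one copy of each state var for steps 0..k.
Step count = 108 + 1 = 109 (steps 0 through 108)
Vars per step = 28
Total = 28 * 109 = 3052

3052


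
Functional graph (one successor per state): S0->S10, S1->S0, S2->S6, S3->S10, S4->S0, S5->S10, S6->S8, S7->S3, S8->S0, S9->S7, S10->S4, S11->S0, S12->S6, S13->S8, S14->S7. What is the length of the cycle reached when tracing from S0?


Trace from S0 until a state repeats:
  S0 -> S10 -> S4 -> S0
S0 first seen at step 0, revisited at step 3.
Cycle length = 3 - 0 = 3

3


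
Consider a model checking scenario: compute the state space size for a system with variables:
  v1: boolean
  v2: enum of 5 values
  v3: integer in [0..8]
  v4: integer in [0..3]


State space = product of domain sizes of all variables.
Domain sizes:
  v1 (boolean): 2
  v2 (enum of 5 values): 5
  v3 (integer in [0..8]): 9
  v4 (integer in [0..3]): 4
Product = 2 * 5 * 9 * 4 = 360

360


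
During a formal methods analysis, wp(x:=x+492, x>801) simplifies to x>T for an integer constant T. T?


Formula: wp(x:=E, P) = P[E/x] (substitute E for x in postcondition)
Step 1: Postcondition: x>801
Step 2: Substitute x+492 for x: x+492>801
Step 3: Solve for x: x > 801-492 = 309

309


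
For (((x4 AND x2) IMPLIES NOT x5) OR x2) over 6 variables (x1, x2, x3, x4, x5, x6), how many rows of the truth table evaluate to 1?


Formula: (((x4 AND x2) IMPLIES NOT x5) OR x2) over 6 vars (64 rows)
Evaluate each row (x1, x2, x3, x4, x5, x6 as bits, MSB first):
  row 0 [000000]: (((0 AND 0) IMPLIES NOT 0) OR 0) -> 1
  row 1 [000001]: (((0 AND 0) IMPLIES NOT 0) OR 0) -> 1
  row 2 [000010]: (((0 AND 0) IMPLIES NOT 1) OR 0) -> 1
  row 3 [000011]: (((0 AND 0) IMPLIES NOT 1) OR 0) -> 1
  row 4 [000100]: (((1 AND 0) IMPLIES NOT 0) OR 0) -> 1
  (every remaining row is evaluated the same way; all 64 results are listed next)
Full result column, 8 rows per line (x1,x2,x3 fixed per line; x4,x5,x6 runs 000..111 left to right):
  rows 0-7 [x1,x2,x3=000]: 11111111  (ones: 8)
  rows 8-15 [x1,x2,x3=001]: 11111111  (ones: 8)
  rows 16-23 [x1,x2,x3=010]: 11111111  (ones: 8)
  rows 24-31 [x1,x2,x3=011]: 11111111  (ones: 8)
  rows 32-39 [x1,x2,x3=100]: 11111111  (ones: 8)
  rows 40-47 [x1,x2,x3=101]: 11111111  (ones: 8)
  rows 48-55 [x1,x2,x3=110]: 11111111  (ones: 8)
  rows 56-63 [x1,x2,x3=111]: 11111111  (ones: 8)
Count of 1-rows = 8+8+8+8+8+8+8+8 = 64

64


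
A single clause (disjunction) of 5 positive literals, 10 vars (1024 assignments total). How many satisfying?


Step 1: Total=2^10=1024
Step 2: Unsat when all 5 false: 2^5=32
Step 3: Sat=1024-32=992

992


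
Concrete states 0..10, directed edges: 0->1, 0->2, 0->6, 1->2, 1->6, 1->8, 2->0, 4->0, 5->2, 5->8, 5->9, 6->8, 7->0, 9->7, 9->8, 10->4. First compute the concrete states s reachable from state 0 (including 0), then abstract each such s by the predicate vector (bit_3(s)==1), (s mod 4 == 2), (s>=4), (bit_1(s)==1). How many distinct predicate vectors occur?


BFS from 0:
Concrete reachable: {0, 1, 2, 6, 8}
Abstract via predicates (bit_3(s)==1), (s mod 4 == 2), (s>=4), (bit_1(s)==1):
  (0,0,0,0) <- {0, 1}
  (0,1,0,1) <- {2}
  (0,1,1,1) <- {6}
  (1,0,1,0) <- {8}
Distinct abstract states = 4

4


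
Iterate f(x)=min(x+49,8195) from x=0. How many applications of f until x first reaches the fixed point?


Step 1: x=0, cap=8195, increment=49
Step 2: x grows by 49 each step until capped at 8195; fixed point is x=8195
Step 3: iterations = ceil(8195/49) = 168

168


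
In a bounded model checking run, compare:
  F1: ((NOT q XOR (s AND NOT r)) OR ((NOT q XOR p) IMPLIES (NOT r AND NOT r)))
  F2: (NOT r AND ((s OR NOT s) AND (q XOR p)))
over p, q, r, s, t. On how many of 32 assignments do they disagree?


F1 = ((NOT q XOR (s AND NOT r)) OR ((NOT q XOR p) IMPLIES (NOT r AND NOT r)))
F2 = (NOT r AND ((s OR NOT s) AND (q XOR p)))
Evaluate both on each of 32 rows (bits = p,q,r,s,t):
  row 0 [00000]: F1=1 F2=0 (differ) -> 1
  row 1 [00001]: F1=1 F2=0 (differ) -> 1
  row 2 [00010]: F1=1 F2=0 (differ) -> 1
  row 3 [00011]: F1=1 F2=0 (differ) -> 1
  row 4 [00100]: F1=1 F2=0 (differ) -> 1
  row 5 [00101]: F1=1 F2=0 (differ) -> 1
  row 6 [00110]: F1=1 F2=0 (differ) -> 1
  row 7 [00111]: F1=1 F2=0 (differ) -> 1
  row 8 [01000]: F1=1 F2=1 -> 0
  row 9 [01001]: F1=1 F2=1 -> 0
  row 10 [01010]: F1=1 F2=1 -> 0
  row 11 [01011]: F1=1 F2=1 -> 0
  row 12 [01100]: F1=1 F2=0 (differ) -> 1
  row 13 [01101]: F1=1 F2=0 (differ) -> 1
  row 14 [01110]: F1=1 F2=0 (differ) -> 1
  row 15 [01111]: F1=1 F2=0 (differ) -> 1
  row 16 [10000]: F1=1 F2=1 -> 0
  row 17 [10001]: F1=1 F2=1 -> 0
  row 18 [10010]: F1=1 F2=1 -> 0
  row 19 [10011]: F1=1 F2=1 -> 0
  row 20 [10100]: F1=1 F2=0 (differ) -> 1
  row 21 [10101]: F1=1 F2=0 (differ) -> 1
  row 22 [10110]: F1=1 F2=0 (differ) -> 1
  row 23 [10111]: F1=1 F2=0 (differ) -> 1
  row 24 [11000]: F1=1 F2=0 (differ) -> 1
  row 25 [11001]: F1=1 F2=0 (differ) -> 1
  row 26 [11010]: F1=1 F2=0 (differ) -> 1
  row 27 [11011]: F1=1 F2=0 (differ) -> 1
  row 28 [11100]: F1=0 F2=0 -> 0
  row 29 [11101]: F1=0 F2=0 -> 0
  row 30 [11110]: F1=0 F2=0 -> 0
  row 31 [11111]: F1=0 F2=0 -> 0
Full result column, 8 rows per line (p,q fixed per line; r,s,t runs 000..111 left to right):
  rows 0-7 [p,q=00]: 11111111  (ones: 8)
  rows 8-15 [p,q=01]: 00001111  (ones: 4)
  rows 16-23 [p,q=10]: 00001111  (ones: 4)
  rows 24-31 [p,q=11]: 11110000  (ones: 4)
Disagreements = 8+4+4+4 = 20

20


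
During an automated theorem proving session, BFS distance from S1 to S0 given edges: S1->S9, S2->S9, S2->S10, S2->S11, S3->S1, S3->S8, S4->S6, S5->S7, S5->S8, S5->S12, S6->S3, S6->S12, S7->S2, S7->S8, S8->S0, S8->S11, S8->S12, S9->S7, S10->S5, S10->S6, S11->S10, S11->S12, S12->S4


BFS layer-by-layer from S1:
  dist 0: {S1}
  dist 1: {S9}
  dist 2: {S7}
  dist 3: {S2, S8}
  dist 4: {S0, S10, S11, S12}
  -> S0 reached at distance 4
Shortest path length = 4

4


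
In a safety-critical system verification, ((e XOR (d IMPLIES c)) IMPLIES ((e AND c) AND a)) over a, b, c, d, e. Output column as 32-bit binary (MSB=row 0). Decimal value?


Formula: ((e XOR (d IMPLIES c)) IMPLIES ((e AND c) AND a)) over a, b, c, d, e (32 rows)
Evaluate each row (bits = a,b,c,d,e, MSB first):
  row 0 [00000]: ((0 XOR (0 IMPLIES 0)) IMPLIES ((0 AND 0) AND 0)) -> 0
  row 1 [00001]: ((1 XOR (0 IMPLIES 0)) IMPLIES ((1 AND 0) AND 0)) -> 1
  row 2 [00010]: ((0 XOR (1 IMPLIES 0)) IMPLIES ((0 AND 0) AND 0)) -> 1
  row 3 [00011]: ((1 XOR (1 IMPLIES 0)) IMPLIES ((1 AND 0) AND 0)) -> 0
  row 4 [00100]: ((0 XOR (0 IMPLIES 1)) IMPLIES ((0 AND 1) AND 0)) -> 0
  row 5 [00101]: ((1 XOR (0 IMPLIES 1)) IMPLIES ((1 AND 1) AND 0)) -> 1
  row 6 [00110]: ((0 XOR (1 IMPLIES 1)) IMPLIES ((0 AND 1) AND 0)) -> 0
  row 7 [00111]: ((1 XOR (1 IMPLIES 1)) IMPLIES ((1 AND 1) AND 0)) -> 1
  row 8 [01000]: ((0 XOR (0 IMPLIES 0)) IMPLIES ((0 AND 0) AND 0)) -> 0
  row 9 [01001]: ((1 XOR (0 IMPLIES 0)) IMPLIES ((1 AND 0) AND 0)) -> 1
  row 10 [01010]: ((0 XOR (1 IMPLIES 0)) IMPLIES ((0 AND 0) AND 0)) -> 1
  row 11 [01011]: ((1 XOR (1 IMPLIES 0)) IMPLIES ((1 AND 0) AND 0)) -> 0
  row 12 [01100]: ((0 XOR (0 IMPLIES 1)) IMPLIES ((0 AND 1) AND 0)) -> 0
  row 13 [01101]: ((1 XOR (0 IMPLIES 1)) IMPLIES ((1 AND 1) AND 0)) -> 1
  row 14 [01110]: ((0 XOR (1 IMPLIES 1)) IMPLIES ((0 AND 1) AND 0)) -> 0
  row 15 [01111]: ((1 XOR (1 IMPLIES 1)) IMPLIES ((1 AND 1) AND 0)) -> 1
  row 16 [10000]: ((0 XOR (0 IMPLIES 0)) IMPLIES ((0 AND 0) AND 1)) -> 0
  row 17 [10001]: ((1 XOR (0 IMPLIES 0)) IMPLIES ((1 AND 0) AND 1)) -> 1
  row 18 [10010]: ((0 XOR (1 IMPLIES 0)) IMPLIES ((0 AND 0) AND 1)) -> 1
  row 19 [10011]: ((1 XOR (1 IMPLIES 0)) IMPLIES ((1 AND 0) AND 1)) -> 0
  row 20 [10100]: ((0 XOR (0 IMPLIES 1)) IMPLIES ((0 AND 1) AND 1)) -> 0
  row 21 [10101]: ((1 XOR (0 IMPLIES 1)) IMPLIES ((1 AND 1) AND 1)) -> 1
  row 22 [10110]: ((0 XOR (1 IMPLIES 1)) IMPLIES ((0 AND 1) AND 1)) -> 0
  row 23 [10111]: ((1 XOR (1 IMPLIES 1)) IMPLIES ((1 AND 1) AND 1)) -> 1
  row 24 [11000]: ((0 XOR (0 IMPLIES 0)) IMPLIES ((0 AND 0) AND 1)) -> 0
  row 25 [11001]: ((1 XOR (0 IMPLIES 0)) IMPLIES ((1 AND 0) AND 1)) -> 1
  row 26 [11010]: ((0 XOR (1 IMPLIES 0)) IMPLIES ((0 AND 0) AND 1)) -> 1
  row 27 [11011]: ((1 XOR (1 IMPLIES 0)) IMPLIES ((1 AND 0) AND 1)) -> 0
  row 28 [11100]: ((0 XOR (0 IMPLIES 1)) IMPLIES ((0 AND 1) AND 1)) -> 0
  row 29 [11101]: ((1 XOR (0 IMPLIES 1)) IMPLIES ((1 AND 1) AND 1)) -> 1
  row 30 [11110]: ((0 XOR (1 IMPLIES 1)) IMPLIES ((0 AND 1) AND 1)) -> 0
  row 31 [11111]: ((1 XOR (1 IMPLIES 1)) IMPLIES ((1 AND 1) AND 1)) -> 1
Full result column, 4 rows per line (a,b,c fixed per line; d,e runs 00..11 left to right):
  rows 0-3 [a,b,c=000]: 0110  = hex 6
  rows 4-7 [a,b,c=001]: 0101  = hex 5
  rows 8-11 [a,b,c=010]: 0110  = hex 6
  rows 12-15 [a,b,c=011]: 0101  = hex 5
  rows 16-19 [a,b,c=100]: 0110  = hex 6
  rows 20-23 [a,b,c=101]: 0101  = hex 5
  rows 24-27 [a,b,c=110]: 0110  = hex 6
  rows 28-31 [a,b,c=111]: 0101  = hex 5
Output column (row 0 .. row 31) = 01100101011001010110010101100101
Output column grouped in 4s = 0110 0101 0110 0101 0110 0101 0110 0101 = 0x65656565
Convert to decimal digit by digit (value = value*16 + digit):
  6 -> 6
  6*16 + 5 = 101
  101*16 + 6 = 1622
  1622*16 + 5 = 25957
  25957*16 + 6 = 415318
  415318*16 + 5 = 6645093
  6645093*16 + 6 = 106321494
  106321494*16 + 5 = 1701143909
Decimal = 1701143909

1701143909


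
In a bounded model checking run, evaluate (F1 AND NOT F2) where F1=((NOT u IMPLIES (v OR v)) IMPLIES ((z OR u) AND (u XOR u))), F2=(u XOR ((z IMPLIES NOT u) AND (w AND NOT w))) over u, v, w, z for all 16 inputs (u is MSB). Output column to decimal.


F1 = ((NOT u IMPLIES (v OR v)) IMPLIES ((z OR u) AND (u XOR u)))
F2 = (u XOR ((z IMPLIES NOT u) AND (w AND NOT w)))
Counterexample to F1=>F2 is where F1=1 and F2=0.
Evaluate each row (bits = u,v,w,z, MSB first):
  row 0 [0000]: F1=1 F2=0 -> F1&~F2 -> 1
  row 1 [0001]: F1=1 F2=0 -> F1&~F2 -> 1
  row 2 [0010]: F1=1 F2=0 -> F1&~F2 -> 1
  row 3 [0011]: F1=1 F2=0 -> F1&~F2 -> 1
  row 4 [0100]: F1=0 F2=0 -> F1&~F2 -> 0
  row 5 [0101]: F1=0 F2=0 -> F1&~F2 -> 0
  row 6 [0110]: F1=0 F2=0 -> F1&~F2 -> 0
  row 7 [0111]: F1=0 F2=0 -> F1&~F2 -> 0
  row 8 [1000]: F1=0 F2=1 -> F1&~F2 -> 0
  row 9 [1001]: F1=0 F2=1 -> F1&~F2 -> 0
  row 10 [1010]: F1=0 F2=1 -> F1&~F2 -> 0
  row 11 [1011]: F1=0 F2=1 -> F1&~F2 -> 0
  row 12 [1100]: F1=0 F2=1 -> F1&~F2 -> 0
  row 13 [1101]: F1=0 F2=1 -> F1&~F2 -> 0
  row 14 [1110]: F1=0 F2=1 -> F1&~F2 -> 0
  row 15 [1111]: F1=0 F2=1 -> F1&~F2 -> 0
Full result column, 4 rows per line (u,v fixed per line; w,z runs 00..11 left to right):
  rows 0-3 [u,v=00]: 1111  = hex F
  rows 4-7 [u,v=01]: 0000  = hex 0
  rows 8-11 [u,v=10]: 0000  = hex 0
  rows 12-15 [u,v=11]: 0000  = hex 0
Counterexample vector (row 0 .. row 15) = 1111000000000000
Output column grouped in 4s = 1111 0000 0000 0000 = 0xF000
Convert to decimal digit by digit (value = value*16 + digit):
  F -> 15
  15*16 + 0 = 240
  240*16 + 0 = 3840
  3840*16 + 0 = 61440
Decimal = 61440

61440


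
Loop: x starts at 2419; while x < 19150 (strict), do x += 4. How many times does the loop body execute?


Step 1: x goes from 2419 toward 19150 by 4; the body runs while x<19150, so iterations = ceil((bound-start)/step)
Step 2: Distance=16731
Step 3: ceil(16731/4)=4183

4183


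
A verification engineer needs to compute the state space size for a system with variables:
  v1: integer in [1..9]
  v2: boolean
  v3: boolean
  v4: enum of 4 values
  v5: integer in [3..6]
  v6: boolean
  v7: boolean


State space = product of domain sizes of all variables.
Domain sizes:
  v1 (integer in [1..9]): 9
  v2 (boolean): 2
  v3 (boolean): 2
  v4 (enum of 4 values): 4
  v5 (integer in [3..6]): 4
  v6 (boolean): 2
  v7 (boolean): 2
Product = 9 * 2 * 2 * 4 * 4 * 2 * 2 = 2304

2304


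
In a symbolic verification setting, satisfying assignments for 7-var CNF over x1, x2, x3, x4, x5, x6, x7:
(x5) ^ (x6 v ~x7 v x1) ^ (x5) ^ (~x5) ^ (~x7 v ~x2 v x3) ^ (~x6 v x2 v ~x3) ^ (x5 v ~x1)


CNF with 7 clauses over 7 vars (128 assignments).
An assignment satisfies CNF iff every clause has >=1 true literal.
Check each row (bits = x1,x2,x3,x4,x5,x6,x7; clause T/F shown):
  row 0 [0000000]: clauses=FTFTTTT -> 0
  row 1 [0000001]: clauses=FFFTTTT -> 0
  row 2 [0000010]: clauses=FTFTTTT -> 0
  row 3 [0000011]: clauses=FTFTTTT -> 0
  row 4 [0000100]: clauses=TTTFTTT -> 0
  (every remaining row is evaluated the same way; all 128 results are listed next)
Full result column, 8 rows per line (x1,x2,x3,x4 fixed per line; x5,x6,x7 runs 000..111 left to right):
  rows 0-7 [x1,x2,x3,x4=0000]: 00000000  (ones: 0)
  rows 8-15 [x1,x2,x3,x4=0001]: 00000000  (ones: 0)
  rows 16-23 [x1,x2,x3,x4=0010]: 00000000  (ones: 0)
  rows 24-31 [x1,x2,x3,x4=0011]: 00000000  (ones: 0)
  rows 32-39 [x1,x2,x3,x4=0100]: 00000000  (ones: 0)
  rows 40-47 [x1,x2,x3,x4=0101]: 00000000  (ones: 0)
  rows 48-55 [x1,x2,x3,x4=0110]: 00000000  (ones: 0)
  rows 56-63 [x1,x2,x3,x4=0111]: 00000000  (ones: 0)
  rows 64-71 [x1,x2,x3,x4=1000]: 00000000  (ones: 0)
  rows 72-79 [x1,x2,x3,x4=1001]: 00000000  (ones: 0)
  rows 80-87 [x1,x2,x3,x4=1010]: 00000000  (ones: 0)
  rows 88-95 [x1,x2,x3,x4=1011]: 00000000  (ones: 0)
  rows 96-103 [x1,x2,x3,x4=1100]: 00000000  (ones: 0)
  rows 104-111 [x1,x2,x3,x4=1101]: 00000000  (ones: 0)
  rows 112-119 [x1,x2,x3,x4=1110]: 00000000  (ones: 0)
  rows 120-127 [x1,x2,x3,x4=1111]: 00000000  (ones: 0)
Satisfying assignments = 0+0+0+0+0+0+0+0+0+0+0+0+0+0+0+0 = 0

0


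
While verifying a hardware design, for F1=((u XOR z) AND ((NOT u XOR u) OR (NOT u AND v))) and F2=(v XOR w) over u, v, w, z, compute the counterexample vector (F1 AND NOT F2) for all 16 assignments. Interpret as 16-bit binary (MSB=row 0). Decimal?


F1 = ((u XOR z) AND ((NOT u XOR u) OR (NOT u AND v)))
F2 = (v XOR w)
Counterexample to F1=>F2 is where F1=1 and F2=0.
Evaluate each row (bits = u,v,w,z, MSB first):
  row 0 [0000]: F1=0 F2=0 -> F1&~F2 -> 0
  row 1 [0001]: F1=1 F2=0 -> F1&~F2 -> 1
  row 2 [0010]: F1=0 F2=1 -> F1&~F2 -> 0
  row 3 [0011]: F1=1 F2=1 -> F1&~F2 -> 0
  row 4 [0100]: F1=0 F2=1 -> F1&~F2 -> 0
  row 5 [0101]: F1=1 F2=1 -> F1&~F2 -> 0
  row 6 [0110]: F1=0 F2=0 -> F1&~F2 -> 0
  row 7 [0111]: F1=1 F2=0 -> F1&~F2 -> 1
  row 8 [1000]: F1=1 F2=0 -> F1&~F2 -> 1
  row 9 [1001]: F1=0 F2=0 -> F1&~F2 -> 0
  row 10 [1010]: F1=1 F2=1 -> F1&~F2 -> 0
  row 11 [1011]: F1=0 F2=1 -> F1&~F2 -> 0
  row 12 [1100]: F1=1 F2=1 -> F1&~F2 -> 0
  row 13 [1101]: F1=0 F2=1 -> F1&~F2 -> 0
  row 14 [1110]: F1=1 F2=0 -> F1&~F2 -> 1
  row 15 [1111]: F1=0 F2=0 -> F1&~F2 -> 0
Full result column, 4 rows per line (u,v fixed per line; w,z runs 00..11 left to right):
  rows 0-3 [u,v=00]: 0100  = hex 4
  rows 4-7 [u,v=01]: 0001  = hex 1
  rows 8-11 [u,v=10]: 1000  = hex 8
  rows 12-15 [u,v=11]: 0010  = hex 2
Counterexample vector (row 0 .. row 15) = 0100000110000010
Output column grouped in 4s = 0100 0001 1000 0010 = 0x4182
Convert to decimal digit by digit (value = value*16 + digit):
  4 -> 4
  4*16 + 1 = 65
  65*16 + 8 = 1048
  1048*16 + 2 = 16770
Decimal = 16770

16770
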